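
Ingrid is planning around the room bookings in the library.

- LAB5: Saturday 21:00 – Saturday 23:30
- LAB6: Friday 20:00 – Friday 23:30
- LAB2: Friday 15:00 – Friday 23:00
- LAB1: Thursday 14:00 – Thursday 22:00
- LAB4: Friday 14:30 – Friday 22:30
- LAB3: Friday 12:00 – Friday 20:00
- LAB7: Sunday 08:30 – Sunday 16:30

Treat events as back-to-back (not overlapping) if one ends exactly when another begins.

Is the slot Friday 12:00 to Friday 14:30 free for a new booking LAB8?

LAB1: ends Thursday 22:00 at or before LAB8 starts Friday 12:00 → clear.
LAB3: starts Friday 12:00 before LAB8 ends Friday 14:30, and ends Friday 20:00 after LAB8 starts Friday 12:00 → overlap.
LAB4: starts Friday 14:30 at or after LAB8 ends Friday 14:30 → clear.
LAB2: starts Friday 15:00 at or after LAB8 ends Friday 14:30 → clear.
LAB6: starts Friday 20:00 at or after LAB8 ends Friday 14:30 → clear.
LAB5: starts Saturday 21:00 at or after LAB8 ends Friday 14:30 → clear.
LAB7: starts Sunday 08:30 at or after LAB8 ends Friday 14:30 → clear.
LAB8 overlaps LAB3.

No — it overlaps LAB3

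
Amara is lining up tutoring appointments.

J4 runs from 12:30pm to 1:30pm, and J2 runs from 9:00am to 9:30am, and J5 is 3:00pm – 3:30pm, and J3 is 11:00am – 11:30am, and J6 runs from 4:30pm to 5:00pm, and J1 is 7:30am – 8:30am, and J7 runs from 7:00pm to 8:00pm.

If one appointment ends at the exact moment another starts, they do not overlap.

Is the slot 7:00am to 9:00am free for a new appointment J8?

No — it overlaps J1

J1: starts 7:30am before J8 ends 9:00am, and ends 8:30am after J8 starts 7:00am → overlap.
J2: starts 9:00am at or after J8 ends 9:00am → clear.
J3: starts 11:00am at or after J8 ends 9:00am → clear.
J4: starts 12:30pm at or after J8 ends 9:00am → clear.
J5: starts 3:00pm at or after J8 ends 9:00am → clear.
J6: starts 4:30pm at or after J8 ends 9:00am → clear.
J7: starts 7:00pm at or after J8 ends 9:00am → clear.
J8 overlaps J1.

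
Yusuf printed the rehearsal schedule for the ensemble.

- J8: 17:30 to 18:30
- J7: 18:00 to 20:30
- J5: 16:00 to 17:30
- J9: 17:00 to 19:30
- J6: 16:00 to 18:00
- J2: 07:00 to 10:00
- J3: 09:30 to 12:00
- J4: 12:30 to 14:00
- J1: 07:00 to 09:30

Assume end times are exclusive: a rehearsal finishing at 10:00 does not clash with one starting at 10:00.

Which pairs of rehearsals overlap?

Two intervals overlap when each starts before the other ends.
Sorted by start: J1, J2, J3, J4, J5, J6, J9, J8, J7.
J2 starts before J1 ends → J1 and J2 overlap.
J3 starts exactly when J1 ends (back-to-back, no overlap); J1 is clear from here.
J3 starts before J2 ends → J2 and J3 overlap.
J4 starts after J2 ends; J2 is clear from here.
J4 starts after J3 ends; J3 is clear from here.
J5 starts after J4 ends; J4 is clear from here.
J6 starts before J5 ends → J5 and J6 overlap.
J9 starts before J5 ends → J5 and J9 overlap.
J8 starts exactly when J5 ends (back-to-back, no overlap); J5 is clear from here.
J9 starts before J6 ends → J6 and J9 overlap.
J8 starts before J6 ends → J6 and J8 overlap.
J7 starts exactly when J6 ends (back-to-back, no overlap).
J8 starts before J9 ends → J9 and J8 overlap.
J7 starts before J9 ends → J9 and J7 overlap.
J7 starts before J8 ends → J8 and J7 overlap.

J1 & J2, J2 & J3, J5 & J6, J5 & J9, J6 & J8, J6 & J9, J7 & J8, J7 & J9, J8 & J9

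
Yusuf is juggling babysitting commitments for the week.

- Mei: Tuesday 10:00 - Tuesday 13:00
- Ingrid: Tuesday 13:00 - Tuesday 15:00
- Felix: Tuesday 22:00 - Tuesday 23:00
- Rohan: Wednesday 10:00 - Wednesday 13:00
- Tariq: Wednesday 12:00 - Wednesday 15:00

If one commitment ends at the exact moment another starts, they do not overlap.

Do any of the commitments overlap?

Yes

Sorted by start: Mei, Ingrid, Felix, Rohan, Tariq.
Ingrid starts exactly when Mei ends (back-to-back, no overlap), so Mei has no further overlaps.
Felix starts after Ingrid ends, so Ingrid has no further overlaps.
Rohan starts after Felix ends, so Felix has no further overlaps.
Tariq starts before Rohan ends → Rohan and Tariq overlap.
That's a conflict, so the schedule is not conflict-free.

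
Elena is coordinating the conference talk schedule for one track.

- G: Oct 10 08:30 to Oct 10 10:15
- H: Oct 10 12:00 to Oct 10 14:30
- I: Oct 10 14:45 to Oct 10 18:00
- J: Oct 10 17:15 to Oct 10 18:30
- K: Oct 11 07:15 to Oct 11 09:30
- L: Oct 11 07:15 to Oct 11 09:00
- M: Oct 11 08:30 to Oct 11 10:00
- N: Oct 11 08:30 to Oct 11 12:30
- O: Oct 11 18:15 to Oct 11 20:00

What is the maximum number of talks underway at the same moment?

4

Walk through starts and ends in time order (an end at T is processed before a start at T):
Oct 10 08:30 start G → 1
Oct 10 10:15 end G → 0
Oct 10 12:00 start H → 1
Oct 10 14:30 end H → 0
Oct 10 14:45 start I → 1
Oct 10 17:15 start J → 2
Oct 10 18:00 end I → 1
Oct 10 18:30 end J → 0
Oct 11 07:15 start K → 1
Oct 11 07:15 start L → 2
Oct 11 08:30 start M → 3
Oct 11 08:30 start N → 4
Oct 11 09:00 end L → 3
Oct 11 09:30 end K → 2
Oct 11 10:00 end M → 1
Oct 11 12:30 end N → 0
Oct 11 18:15 start O → 1
Oct 11 20:00 end O → 0
Peak is 4, at Oct 11 08:30 (K, L, M, N).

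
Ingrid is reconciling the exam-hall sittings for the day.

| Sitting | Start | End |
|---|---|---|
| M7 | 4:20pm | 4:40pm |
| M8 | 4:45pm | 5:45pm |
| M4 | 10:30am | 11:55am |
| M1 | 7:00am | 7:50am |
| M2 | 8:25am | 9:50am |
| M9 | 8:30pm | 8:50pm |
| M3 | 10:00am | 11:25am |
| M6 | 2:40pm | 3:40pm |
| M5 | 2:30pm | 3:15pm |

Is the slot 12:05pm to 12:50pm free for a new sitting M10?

M1: ends 7:50am at or before M10 starts 12:05pm → clear.
M2: ends 9:50am at or before M10 starts 12:05pm → clear.
M3: ends 11:25am at or before M10 starts 12:05pm → clear.
M4: ends 11:55am at or before M10 starts 12:05pm → clear.
M5: starts 2:30pm at or after M10 ends 12:50pm → clear.
M6: starts 2:40pm at or after M10 ends 12:50pm → clear.
M7: starts 4:20pm at or after M10 ends 12:50pm → clear.
M8: starts 4:45pm at or after M10 ends 12:50pm → clear.
M9: starts 8:30pm at or after M10 ends 12:50pm → clear.

Yes — the slot is free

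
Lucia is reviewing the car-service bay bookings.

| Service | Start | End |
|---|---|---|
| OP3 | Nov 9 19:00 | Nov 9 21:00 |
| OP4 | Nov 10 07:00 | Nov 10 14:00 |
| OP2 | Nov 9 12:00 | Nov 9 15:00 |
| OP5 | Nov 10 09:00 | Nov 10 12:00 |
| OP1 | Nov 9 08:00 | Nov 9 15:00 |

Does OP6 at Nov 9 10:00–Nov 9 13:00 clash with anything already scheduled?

OP1: starts Nov 9 08:00 before OP6 ends Nov 9 13:00, and ends Nov 9 15:00 after OP6 starts Nov 9 10:00 → overlap.
OP2: starts Nov 9 12:00 before OP6 ends Nov 9 13:00, and ends Nov 9 15:00 after OP6 starts Nov 9 10:00 → overlap.
OP3: starts Nov 9 19:00 at or after OP6 ends Nov 9 13:00 → clear.
OP4: starts Nov 10 07:00 at or after OP6 ends Nov 9 13:00 → clear.
OP5: starts Nov 10 09:00 at or after OP6 ends Nov 9 13:00 → clear.
OP6 overlaps OP1, OP2.

Yes — it overlaps OP1, OP2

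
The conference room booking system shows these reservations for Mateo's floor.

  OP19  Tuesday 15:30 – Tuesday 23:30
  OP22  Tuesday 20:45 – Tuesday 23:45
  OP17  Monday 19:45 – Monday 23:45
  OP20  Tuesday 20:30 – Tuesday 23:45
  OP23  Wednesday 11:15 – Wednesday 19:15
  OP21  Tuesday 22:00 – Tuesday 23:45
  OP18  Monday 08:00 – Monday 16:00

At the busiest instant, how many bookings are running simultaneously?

Sort all start/end points and keep a running count:
Monday 08:00 start OP18 → 1
Monday 16:00 end OP18 → 0
Monday 19:45 start OP17 → 1
Monday 23:45 end OP17 → 0
Tuesday 15:30 start OP19 → 1
Tuesday 20:30 start OP20 → 2
Tuesday 20:45 start OP22 → 3
Tuesday 22:00 start OP21 → 4
Tuesday 23:30 end OP19 → 3
Tuesday 23:45 end OP20 → 2
Tuesday 23:45 end OP21 → 1
Tuesday 23:45 end OP22 → 0
Wednesday 11:15 start OP23 → 1
Wednesday 19:15 end OP23 → 0
Peak is 4, at Tuesday 22:00 (OP19, OP20, OP21, OP22).

4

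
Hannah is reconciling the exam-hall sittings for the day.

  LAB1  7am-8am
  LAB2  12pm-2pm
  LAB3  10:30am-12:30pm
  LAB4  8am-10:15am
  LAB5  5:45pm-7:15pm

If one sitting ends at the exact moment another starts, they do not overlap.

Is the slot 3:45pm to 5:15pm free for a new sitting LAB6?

Yes — the slot is free

LAB1: ends 8am at or before LAB6 starts 3:45pm → clear.
LAB4: ends 10:15am at or before LAB6 starts 3:45pm → clear.
LAB3: ends 12:30pm at or before LAB6 starts 3:45pm → clear.
LAB2: ends 2pm at or before LAB6 starts 3:45pm → clear.
LAB5: starts 5:45pm at or after LAB6 ends 5:15pm → clear.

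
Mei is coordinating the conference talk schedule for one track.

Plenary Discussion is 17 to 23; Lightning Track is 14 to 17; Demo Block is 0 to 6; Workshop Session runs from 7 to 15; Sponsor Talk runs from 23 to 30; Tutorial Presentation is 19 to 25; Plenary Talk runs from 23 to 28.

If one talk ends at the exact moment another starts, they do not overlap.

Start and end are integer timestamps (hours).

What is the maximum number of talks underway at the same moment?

3

Sweep the timeline, counting +1 at each start and −1 at each end (ends before starts at a tie):
0 start Demo Block → 1
6 end Demo Block → 0
7 start Workshop Session → 1
14 start Lightning Track → 2
15 end Workshop Session → 1
17 end Lightning Track → 0
17 start Plenary Discussion → 1
19 start Tutorial Presentation → 2
23 end Plenary Discussion → 1
23 start Plenary Talk → 2
23 start Sponsor Talk → 3
25 end Tutorial Presentation → 2
28 end Plenary Talk → 1
30 end Sponsor Talk → 0
Peak is 3, at 23 (Plenary Talk, Sponsor Talk, Tutorial Presentation).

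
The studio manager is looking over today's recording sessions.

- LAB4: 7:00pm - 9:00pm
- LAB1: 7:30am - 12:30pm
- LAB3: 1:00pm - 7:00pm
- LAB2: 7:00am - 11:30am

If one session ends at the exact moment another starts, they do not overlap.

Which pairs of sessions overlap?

LAB1 & LAB2

Two intervals overlap when each starts before the other ends.
Sorted by start: LAB2, LAB1, LAB3, LAB4.
LAB1 starts before LAB2 ends → LAB2 and LAB1 overlap.
LAB3 starts after LAB2 ends, so nothing later overlaps LAB2 either.
LAB3 starts after LAB1 ends, so nothing later overlaps LAB1 either.
LAB4 starts exactly when LAB3 ends (back-to-back, no overlap).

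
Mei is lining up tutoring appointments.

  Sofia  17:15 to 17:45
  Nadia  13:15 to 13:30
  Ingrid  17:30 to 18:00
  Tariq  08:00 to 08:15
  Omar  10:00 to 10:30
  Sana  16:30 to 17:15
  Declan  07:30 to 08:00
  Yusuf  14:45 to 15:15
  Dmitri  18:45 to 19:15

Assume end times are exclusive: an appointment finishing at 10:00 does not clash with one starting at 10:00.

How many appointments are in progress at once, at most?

2

Sort all start/end points and keep a running count:
07:30 start Declan → 1
08:00 end Declan → 0
08:00 start Tariq → 1
08:15 end Tariq → 0
10:00 start Omar → 1
10:30 end Omar → 0
13:15 start Nadia → 1
13:30 end Nadia → 0
14:45 start Yusuf → 1
15:15 end Yusuf → 0
16:30 start Sana → 1
17:15 end Sana → 0
17:15 start Sofia → 1
17:30 start Ingrid → 2
17:45 end Sofia → 1
18:00 end Ingrid → 0
18:45 start Dmitri → 1
19:15 end Dmitri → 0
Peak is 2, at 17:30 (Ingrid, Sofia).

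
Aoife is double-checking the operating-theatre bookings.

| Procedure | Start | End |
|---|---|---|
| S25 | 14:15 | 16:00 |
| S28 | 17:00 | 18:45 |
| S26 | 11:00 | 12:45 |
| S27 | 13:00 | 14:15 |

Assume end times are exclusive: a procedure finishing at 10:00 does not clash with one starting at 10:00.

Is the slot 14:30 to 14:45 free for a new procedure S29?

S26: ends 12:45 at or before S29 starts 14:30 → clear.
S27: ends 14:15 at or before S29 starts 14:30 → clear.
S25: starts 14:15 before S29 ends 14:45, and ends 16:00 after S29 starts 14:30 → overlap.
S28: starts 17:00 at or after S29 ends 14:45 → clear.
S29 overlaps S25.

No — it overlaps S25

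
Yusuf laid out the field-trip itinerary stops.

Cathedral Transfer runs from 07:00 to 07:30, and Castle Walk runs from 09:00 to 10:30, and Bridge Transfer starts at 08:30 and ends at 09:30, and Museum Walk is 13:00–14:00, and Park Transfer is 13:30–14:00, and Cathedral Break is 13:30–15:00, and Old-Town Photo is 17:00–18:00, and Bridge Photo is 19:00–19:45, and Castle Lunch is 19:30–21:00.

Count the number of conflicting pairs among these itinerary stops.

Sorted by start: Cathedral Transfer, Bridge Transfer, Castle Walk, Museum Walk, Park Transfer, Cathedral Break, Old-Town Photo, Bridge Photo, Castle Lunch.
Bridge Transfer starts after Cathedral Transfer ends — done with Cathedral Transfer.
Castle Walk starts before Bridge Transfer ends → Bridge Transfer and Castle Walk overlap.
Museum Walk starts after Bridge Transfer ends — done with Bridge Transfer.
Museum Walk starts after Castle Walk ends — done with Castle Walk.
Park Transfer starts before Museum Walk ends → Museum Walk and Park Transfer overlap.
Cathedral Break starts before Museum Walk ends → Museum Walk and Cathedral Break overlap.
Old-Town Photo starts after Museum Walk ends — done with Museum Walk.
Cathedral Break starts before Park Transfer ends → Park Transfer and Cathedral Break overlap.
Old-Town Photo starts after Park Transfer ends — done with Park Transfer.
Old-Town Photo starts after Cathedral Break ends — done with Cathedral Break.
Bridge Photo starts after Old-Town Photo ends — done with Old-Town Photo.
Castle Lunch starts before Bridge Photo ends → Bridge Photo and Castle Lunch overlap.
Overlapping pairs: Bridge Photo & Castle Lunch, Bridge Transfer & Castle Walk, Cathedral Break & Museum Walk, Cathedral Break & Park Transfer, Museum Walk & Park Transfer — 5 in total.

5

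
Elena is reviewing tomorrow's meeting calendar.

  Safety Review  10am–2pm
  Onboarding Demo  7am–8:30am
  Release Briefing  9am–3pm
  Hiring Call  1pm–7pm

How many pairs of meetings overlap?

3

Sorted by start: Onboarding Demo, Release Briefing, Safety Review, Hiring Call.
Release Briefing starts after Onboarding Demo ends, so nothing later overlaps Onboarding Demo either.
Safety Review starts before Release Briefing ends → Release Briefing and Safety Review overlap.
Hiring Call starts before Release Briefing ends → Release Briefing and Hiring Call overlap.
Hiring Call starts before Safety Review ends → Safety Review and Hiring Call overlap.
Overlapping pairs: Hiring Call & Release Briefing, Hiring Call & Safety Review, Release Briefing & Safety Review — 3 in total.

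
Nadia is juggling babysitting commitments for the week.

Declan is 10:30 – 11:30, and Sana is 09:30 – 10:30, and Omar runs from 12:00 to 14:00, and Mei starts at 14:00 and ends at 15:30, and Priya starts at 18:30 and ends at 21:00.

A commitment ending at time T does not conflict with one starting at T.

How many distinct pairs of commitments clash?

0

Sorted by start: Sana, Declan, Omar, Mei, Priya.
Declan starts exactly when Sana ends (back-to-back, no overlap) — done with Sana.
Omar starts after Declan ends — done with Declan.
Mei starts exactly when Omar ends (back-to-back, no overlap) — done with Omar.
Priya starts after Mei ends.
No pair overlaps.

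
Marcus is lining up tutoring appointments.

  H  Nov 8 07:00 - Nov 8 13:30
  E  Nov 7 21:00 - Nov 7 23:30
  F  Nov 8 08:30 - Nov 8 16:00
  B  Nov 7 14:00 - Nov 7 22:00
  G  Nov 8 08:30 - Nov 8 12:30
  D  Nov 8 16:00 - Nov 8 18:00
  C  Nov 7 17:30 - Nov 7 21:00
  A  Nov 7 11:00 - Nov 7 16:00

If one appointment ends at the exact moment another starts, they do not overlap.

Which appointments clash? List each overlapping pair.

A & B, B & C, B & E, F & G, F & H, G & H

Sorted by start: A, B, C, E, H, F, G, D.
B starts before A ends → A and B overlap.
C starts after A ends, so A has no further overlaps.
C starts before B ends → B and C overlap.
E starts before B ends → B and E overlap.
H starts after B ends, so B has no further overlaps.
E starts exactly when C ends (back-to-back, no overlap), so C has no further overlaps.
H starts after E ends, so E has no further overlaps.
F starts before H ends → H and F overlap.
G starts before H ends → H and G overlap.
D starts after H ends.
G starts before F ends → F and G overlap.
D starts exactly when F ends (back-to-back, no overlap).
D starts after G ends.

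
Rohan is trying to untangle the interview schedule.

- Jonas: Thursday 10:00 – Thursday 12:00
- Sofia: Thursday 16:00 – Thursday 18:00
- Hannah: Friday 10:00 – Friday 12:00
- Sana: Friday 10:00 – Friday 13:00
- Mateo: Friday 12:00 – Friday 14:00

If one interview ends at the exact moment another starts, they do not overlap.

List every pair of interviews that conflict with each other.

Hannah & Sana, Mateo & Sana

Sorted by start: Jonas, Sofia, Hannah, Sana, Mateo.
Sofia starts after Jonas ends; Jonas is clear from here.
Hannah starts after Sofia ends; Sofia is clear from here.
Sana starts before Hannah ends → Hannah and Sana overlap.
Mateo starts exactly when Hannah ends (back-to-back, no overlap).
Mateo starts before Sana ends → Sana and Mateo overlap.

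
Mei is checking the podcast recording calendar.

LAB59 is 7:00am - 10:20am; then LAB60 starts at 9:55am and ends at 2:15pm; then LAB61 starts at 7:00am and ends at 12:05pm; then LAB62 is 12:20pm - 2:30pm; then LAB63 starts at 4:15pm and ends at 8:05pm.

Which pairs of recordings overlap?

LAB59 & LAB60, LAB59 & LAB61, LAB60 & LAB61, LAB60 & LAB62

Sorted by start: LAB59, LAB61, LAB60, LAB62, LAB63.
LAB61 starts before LAB59 ends → LAB59 and LAB61 overlap.
LAB60 starts before LAB59 ends → LAB59 and LAB60 overlap.
LAB62 starts after LAB59 ends; LAB59 is clear from here.
LAB60 starts before LAB61 ends → LAB61 and LAB60 overlap.
LAB62 starts after LAB61 ends; LAB61 is clear from here.
LAB62 starts before LAB60 ends → LAB60 and LAB62 overlap.
LAB63 starts after LAB60 ends.
LAB63 starts after LAB62 ends.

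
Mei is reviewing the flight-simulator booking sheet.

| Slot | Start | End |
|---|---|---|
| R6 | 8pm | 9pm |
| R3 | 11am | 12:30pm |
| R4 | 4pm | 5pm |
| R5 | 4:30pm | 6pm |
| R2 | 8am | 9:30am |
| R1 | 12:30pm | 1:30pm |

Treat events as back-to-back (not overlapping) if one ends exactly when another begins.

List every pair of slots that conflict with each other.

Sorted by start: R2, R3, R1, R4, R5, R6.
R3 starts after R2 ends — done with R2.
R1 starts exactly when R3 ends (back-to-back, no overlap) — done with R3.
R4 starts after R1 ends — done with R1.
R5 starts before R4 ends → R4 and R5 overlap.
R6 starts after R4 ends.
R6 starts after R5 ends.

R4 & R5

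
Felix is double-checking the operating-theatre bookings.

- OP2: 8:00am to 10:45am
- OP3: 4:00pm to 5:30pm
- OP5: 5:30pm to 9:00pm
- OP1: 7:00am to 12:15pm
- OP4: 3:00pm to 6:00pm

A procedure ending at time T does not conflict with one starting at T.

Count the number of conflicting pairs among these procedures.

Two intervals overlap when each starts before the other ends.
Sorted by start: OP1, OP2, OP4, OP3, OP5.
OP2 starts before OP1 ends → OP1 and OP2 overlap.
OP4 starts after OP1 ends; OP1 is clear from here.
OP4 starts after OP2 ends; OP2 is clear from here.
OP3 starts before OP4 ends → OP4 and OP3 overlap.
OP5 starts before OP4 ends → OP4 and OP5 overlap.
OP5 starts exactly when OP3 ends (back-to-back, no overlap).
Overlapping pairs: OP1 & OP2, OP3 & OP4, OP4 & OP5 — 3 in total.

3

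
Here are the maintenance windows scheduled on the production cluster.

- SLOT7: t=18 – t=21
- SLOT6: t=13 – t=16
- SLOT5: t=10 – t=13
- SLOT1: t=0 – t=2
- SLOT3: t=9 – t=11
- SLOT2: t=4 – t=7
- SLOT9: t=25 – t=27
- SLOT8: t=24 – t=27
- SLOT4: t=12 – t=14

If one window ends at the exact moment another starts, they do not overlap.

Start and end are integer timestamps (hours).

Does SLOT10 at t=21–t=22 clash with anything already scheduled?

No — it doesn't clash with anything

SLOT1: ends t=2 at or before SLOT10 starts t=21 → clear.
SLOT2: ends t=7 at or before SLOT10 starts t=21 → clear.
SLOT3: ends t=11 at or before SLOT10 starts t=21 → clear.
SLOT5: ends t=13 at or before SLOT10 starts t=21 → clear.
SLOT4: ends t=14 at or before SLOT10 starts t=21 → clear.
SLOT6: ends t=16 at or before SLOT10 starts t=21 → clear.
SLOT7: ends t=21 at or before SLOT10 starts t=21 → clear.
SLOT8: starts t=24 at or after SLOT10 ends t=22 → clear.
SLOT9: starts t=25 at or after SLOT10 ends t=22 → clear.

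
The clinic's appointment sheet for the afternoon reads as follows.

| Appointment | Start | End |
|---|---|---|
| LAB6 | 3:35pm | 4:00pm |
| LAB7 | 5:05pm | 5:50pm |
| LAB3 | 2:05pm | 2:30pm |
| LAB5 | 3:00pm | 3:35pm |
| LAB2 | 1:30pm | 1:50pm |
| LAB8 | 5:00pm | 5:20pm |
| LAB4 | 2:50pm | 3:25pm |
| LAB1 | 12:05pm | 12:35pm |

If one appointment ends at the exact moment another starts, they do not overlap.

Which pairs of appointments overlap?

LAB4 & LAB5, LAB7 & LAB8

Two intervals overlap when each starts before the other ends.
Sorted by start: LAB1, LAB2, LAB3, LAB4, LAB5, LAB6, LAB8, LAB7.
LAB2 starts after LAB1 ends, so LAB1 has no further overlaps.
LAB3 starts after LAB2 ends, so LAB2 has no further overlaps.
LAB4 starts after LAB3 ends, so LAB3 has no further overlaps.
LAB5 starts before LAB4 ends → LAB4 and LAB5 overlap.
LAB6 starts after LAB4 ends, so LAB4 has no further overlaps.
LAB6 starts exactly when LAB5 ends (back-to-back, no overlap), so LAB5 has no further overlaps.
LAB8 starts after LAB6 ends, so LAB6 has no further overlaps.
LAB7 starts before LAB8 ends → LAB8 and LAB7 overlap.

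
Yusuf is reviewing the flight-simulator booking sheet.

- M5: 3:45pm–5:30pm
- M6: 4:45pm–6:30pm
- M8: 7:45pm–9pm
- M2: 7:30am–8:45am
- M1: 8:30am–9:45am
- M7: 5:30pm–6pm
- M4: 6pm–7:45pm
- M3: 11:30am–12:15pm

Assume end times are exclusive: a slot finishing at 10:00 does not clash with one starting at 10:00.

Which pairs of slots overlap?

Sorted by start: M2, M1, M3, M5, M6, M7, M4, M8.
M1 starts before M2 ends → M2 and M1 overlap.
M3 starts after M2 ends — done with M2.
M3 starts after M1 ends — done with M1.
M5 starts after M3 ends — done with M3.
M6 starts before M5 ends → M5 and M6 overlap.
M7 starts exactly when M5 ends (back-to-back, no overlap) — done with M5.
M7 starts before M6 ends → M6 and M7 overlap.
M4 starts before M6 ends → M6 and M4 overlap.
M8 starts after M6 ends.
M4 starts exactly when M7 ends (back-to-back, no overlap) — done with M7.
M8 starts exactly when M4 ends (back-to-back, no overlap).

M1 & M2, M4 & M6, M5 & M6, M6 & M7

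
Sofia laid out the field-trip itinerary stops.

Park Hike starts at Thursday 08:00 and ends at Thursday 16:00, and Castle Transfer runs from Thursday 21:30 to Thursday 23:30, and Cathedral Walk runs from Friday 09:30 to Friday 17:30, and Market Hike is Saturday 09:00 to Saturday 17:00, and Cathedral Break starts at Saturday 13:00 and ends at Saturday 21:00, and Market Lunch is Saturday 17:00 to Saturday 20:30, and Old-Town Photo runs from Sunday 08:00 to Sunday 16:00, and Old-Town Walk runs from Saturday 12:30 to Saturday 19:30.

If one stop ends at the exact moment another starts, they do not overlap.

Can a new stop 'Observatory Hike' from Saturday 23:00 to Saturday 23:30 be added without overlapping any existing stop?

Park Hike: ends Thursday 16:00 at or before Observatory Hike starts Saturday 23:00 → clear.
Castle Transfer: ends Thursday 23:30 at or before Observatory Hike starts Saturday 23:00 → clear.
Cathedral Walk: ends Friday 17:30 at or before Observatory Hike starts Saturday 23:00 → clear.
Market Hike: ends Saturday 17:00 at or before Observatory Hike starts Saturday 23:00 → clear.
Old-Town Walk: ends Saturday 19:30 at or before Observatory Hike starts Saturday 23:00 → clear.
Cathedral Break: ends Saturday 21:00 at or before Observatory Hike starts Saturday 23:00 → clear.
Market Lunch: ends Saturday 20:30 at or before Observatory Hike starts Saturday 23:00 → clear.
Old-Town Photo: starts Sunday 08:00 at or after Observatory Hike ends Saturday 23:30 → clear.

Yes — the slot is free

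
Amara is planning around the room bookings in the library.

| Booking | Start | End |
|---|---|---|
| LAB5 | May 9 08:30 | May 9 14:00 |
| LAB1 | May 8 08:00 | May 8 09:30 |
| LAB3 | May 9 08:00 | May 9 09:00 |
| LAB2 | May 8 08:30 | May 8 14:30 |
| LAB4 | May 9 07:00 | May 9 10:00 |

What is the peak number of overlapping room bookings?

Sweep the timeline, counting +1 at each start and −1 at each end (ends before starts at a tie):
May 8 08:00 start LAB1 → 1
May 8 08:30 start LAB2 → 2
May 8 09:30 end LAB1 → 1
May 8 14:30 end LAB2 → 0
May 9 07:00 start LAB4 → 1
May 9 08:00 start LAB3 → 2
May 9 08:30 start LAB5 → 3
May 9 09:00 end LAB3 → 2
May 9 10:00 end LAB4 → 1
May 9 14:00 end LAB5 → 0
Peak is 3, at May 9 08:30 (LAB3, LAB4, LAB5).

3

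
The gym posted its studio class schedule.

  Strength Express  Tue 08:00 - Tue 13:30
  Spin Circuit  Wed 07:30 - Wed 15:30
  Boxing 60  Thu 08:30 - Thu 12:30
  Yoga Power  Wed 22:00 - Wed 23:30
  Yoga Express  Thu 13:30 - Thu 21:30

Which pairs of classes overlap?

no conflicts

Check each pair: they overlap iff neither finishes before the other starts.
Sorted by start: Strength Express, Spin Circuit, Yoga Power, Boxing 60, Yoga Express.
Spin Circuit starts after Strength Express ends, so nothing later overlaps Strength Express either.
Yoga Power starts after Spin Circuit ends, so nothing later overlaps Spin Circuit either.
Boxing 60 starts after Yoga Power ends, so nothing later overlaps Yoga Power either.
Yoga Express starts after Boxing 60 ends.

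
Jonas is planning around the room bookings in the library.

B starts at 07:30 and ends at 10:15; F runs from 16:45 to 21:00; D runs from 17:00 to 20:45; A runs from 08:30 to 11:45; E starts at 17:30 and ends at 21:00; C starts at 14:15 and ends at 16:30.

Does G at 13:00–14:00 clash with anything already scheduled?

No — it doesn't clash with anything

B: ends 10:15 at or before G starts 13:00 → clear.
A: ends 11:45 at or before G starts 13:00 → clear.
C: starts 14:15 at or after G ends 14:00 → clear.
F: starts 16:45 at or after G ends 14:00 → clear.
D: starts 17:00 at or after G ends 14:00 → clear.
E: starts 17:30 at or after G ends 14:00 → clear.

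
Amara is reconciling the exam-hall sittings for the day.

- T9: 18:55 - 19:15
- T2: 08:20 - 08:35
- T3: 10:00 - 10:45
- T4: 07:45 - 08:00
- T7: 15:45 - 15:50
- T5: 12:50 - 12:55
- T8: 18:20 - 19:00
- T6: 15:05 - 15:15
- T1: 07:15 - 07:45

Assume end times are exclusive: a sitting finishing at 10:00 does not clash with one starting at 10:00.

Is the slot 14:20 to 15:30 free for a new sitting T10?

No — it overlaps T6

T1: ends 07:45 at or before T10 starts 14:20 → clear.
T4: ends 08:00 at or before T10 starts 14:20 → clear.
T2: ends 08:35 at or before T10 starts 14:20 → clear.
T3: ends 10:45 at or before T10 starts 14:20 → clear.
T5: ends 12:55 at or before T10 starts 14:20 → clear.
T6: starts 15:05 before T10 ends 15:30, and ends 15:15 after T10 starts 14:20 → overlap.
T7: starts 15:45 at or after T10 ends 15:30 → clear.
T8: starts 18:20 at or after T10 ends 15:30 → clear.
T9: starts 18:55 at or after T10 ends 15:30 → clear.
T10 overlaps T6.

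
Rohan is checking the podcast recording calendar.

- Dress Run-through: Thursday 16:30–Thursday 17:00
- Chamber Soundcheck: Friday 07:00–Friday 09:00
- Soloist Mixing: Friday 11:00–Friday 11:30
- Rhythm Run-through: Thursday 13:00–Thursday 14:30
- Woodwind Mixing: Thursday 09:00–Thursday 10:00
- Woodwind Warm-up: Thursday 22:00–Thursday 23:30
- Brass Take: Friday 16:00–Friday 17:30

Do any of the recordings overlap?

Sorted by start: Woodwind Mixing, Rhythm Run-through, Dress Run-through, Woodwind Warm-up, Chamber Soundcheck, Soloist Mixing, Brass Take.
Rhythm Run-through starts after Woodwind Mixing ends, so Woodwind Mixing has no further overlaps.
Dress Run-through starts after Rhythm Run-through ends, so Rhythm Run-through has no further overlaps.
Woodwind Warm-up starts after Dress Run-through ends, so Dress Run-through has no further overlaps.
Chamber Soundcheck starts after Woodwind Warm-up ends, so Woodwind Warm-up has no further overlaps.
Soloist Mixing starts after Chamber Soundcheck ends, so Chamber Soundcheck has no further overlaps.
Brass Take starts after Soloist Mixing ends.
Every pair is clear; the schedule has no overlaps.

No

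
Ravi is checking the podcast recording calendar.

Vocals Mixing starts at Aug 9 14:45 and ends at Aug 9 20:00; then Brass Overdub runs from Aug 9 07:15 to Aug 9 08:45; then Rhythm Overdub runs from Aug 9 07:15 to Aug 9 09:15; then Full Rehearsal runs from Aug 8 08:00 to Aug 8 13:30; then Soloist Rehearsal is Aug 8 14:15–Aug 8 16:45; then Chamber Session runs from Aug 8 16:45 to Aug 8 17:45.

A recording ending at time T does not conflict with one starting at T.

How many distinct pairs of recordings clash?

Sorted by start: Full Rehearsal, Soloist Rehearsal, Chamber Session, Brass Overdub, Rhythm Overdub, Vocals Mixing.
Soloist Rehearsal starts after Full Rehearsal ends — done with Full Rehearsal.
Chamber Session starts exactly when Soloist Rehearsal ends (back-to-back, no overlap) — done with Soloist Rehearsal.
Brass Overdub starts after Chamber Session ends — done with Chamber Session.
Rhythm Overdub starts before Brass Overdub ends → Brass Overdub and Rhythm Overdub overlap.
Vocals Mixing starts after Brass Overdub ends.
Vocals Mixing starts after Rhythm Overdub ends.
Overlapping pairs: Brass Overdub & Rhythm Overdub — 1 in total.

1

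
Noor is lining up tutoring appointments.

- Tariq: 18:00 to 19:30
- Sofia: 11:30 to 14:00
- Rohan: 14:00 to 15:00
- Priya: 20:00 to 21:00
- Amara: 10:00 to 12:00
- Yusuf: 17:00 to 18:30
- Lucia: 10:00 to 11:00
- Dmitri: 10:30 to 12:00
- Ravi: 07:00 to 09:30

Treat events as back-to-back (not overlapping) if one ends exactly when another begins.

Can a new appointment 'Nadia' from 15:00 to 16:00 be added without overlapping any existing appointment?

Yes — the slot is free

Ravi: ends 09:30 at or before Nadia starts 15:00 → clear.
Lucia: ends 11:00 at or before Nadia starts 15:00 → clear.
Amara: ends 12:00 at or before Nadia starts 15:00 → clear.
Dmitri: ends 12:00 at or before Nadia starts 15:00 → clear.
Sofia: ends 14:00 at or before Nadia starts 15:00 → clear.
Rohan: ends 15:00 at or before Nadia starts 15:00 → clear.
Yusuf: starts 17:00 at or after Nadia ends 16:00 → clear.
Tariq: starts 18:00 at or after Nadia ends 16:00 → clear.
Priya: starts 20:00 at or after Nadia ends 16:00 → clear.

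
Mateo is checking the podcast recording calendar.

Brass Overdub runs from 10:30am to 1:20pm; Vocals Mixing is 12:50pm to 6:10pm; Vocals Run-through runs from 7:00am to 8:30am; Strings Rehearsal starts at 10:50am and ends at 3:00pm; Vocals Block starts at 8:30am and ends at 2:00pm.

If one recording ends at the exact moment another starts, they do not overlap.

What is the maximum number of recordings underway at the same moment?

Sort all start/end points and keep a running count:
7:00am start Vocals Run-through → 1
8:30am end Vocals Run-through → 0
8:30am start Vocals Block → 1
10:30am start Brass Overdub → 2
10:50am start Strings Rehearsal → 3
12:50pm start Vocals Mixing → 4
1:20pm end Brass Overdub → 3
2:00pm end Vocals Block → 2
3:00pm end Strings Rehearsal → 1
6:10pm end Vocals Mixing → 0
Peak is 4, at 12:50pm (Brass Overdub, Strings Rehearsal, Vocals Block, Vocals Mixing).

4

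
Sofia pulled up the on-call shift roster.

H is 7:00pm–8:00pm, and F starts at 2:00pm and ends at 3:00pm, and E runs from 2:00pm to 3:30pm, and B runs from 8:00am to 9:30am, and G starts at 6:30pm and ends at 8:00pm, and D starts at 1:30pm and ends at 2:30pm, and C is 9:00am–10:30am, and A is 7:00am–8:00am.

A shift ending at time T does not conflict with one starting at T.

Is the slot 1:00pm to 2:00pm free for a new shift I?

A: ends 8:00am at or before I starts 1:00pm → clear.
B: ends 9:30am at or before I starts 1:00pm → clear.
C: ends 10:30am at or before I starts 1:00pm → clear.
D: starts 1:30pm before I ends 2:00pm, and ends 2:30pm after I starts 1:00pm → overlap.
E: starts 2:00pm at or after I ends 2:00pm → clear.
F: starts 2:00pm at or after I ends 2:00pm → clear.
G: starts 6:30pm at or after I ends 2:00pm → clear.
H: starts 7:00pm at or after I ends 2:00pm → clear.
I overlaps D.

No — it overlaps D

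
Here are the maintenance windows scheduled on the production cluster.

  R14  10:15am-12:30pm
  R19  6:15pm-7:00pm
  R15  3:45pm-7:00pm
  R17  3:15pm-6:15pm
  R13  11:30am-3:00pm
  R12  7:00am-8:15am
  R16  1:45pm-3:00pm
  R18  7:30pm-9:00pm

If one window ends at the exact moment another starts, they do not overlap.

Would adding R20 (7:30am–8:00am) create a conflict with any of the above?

R12: starts 7:00am before R20 ends 8:00am, and ends 8:15am after R20 starts 7:30am → overlap.
R14: starts 10:15am at or after R20 ends 8:00am → clear.
R13: starts 11:30am at or after R20 ends 8:00am → clear.
R16: starts 1:45pm at or after R20 ends 8:00am → clear.
R17: starts 3:15pm at or after R20 ends 8:00am → clear.
R15: starts 3:45pm at or after R20 ends 8:00am → clear.
R19: starts 6:15pm at or after R20 ends 8:00am → clear.
R18: starts 7:30pm at or after R20 ends 8:00am → clear.
R20 overlaps R12.

Yes — it overlaps R12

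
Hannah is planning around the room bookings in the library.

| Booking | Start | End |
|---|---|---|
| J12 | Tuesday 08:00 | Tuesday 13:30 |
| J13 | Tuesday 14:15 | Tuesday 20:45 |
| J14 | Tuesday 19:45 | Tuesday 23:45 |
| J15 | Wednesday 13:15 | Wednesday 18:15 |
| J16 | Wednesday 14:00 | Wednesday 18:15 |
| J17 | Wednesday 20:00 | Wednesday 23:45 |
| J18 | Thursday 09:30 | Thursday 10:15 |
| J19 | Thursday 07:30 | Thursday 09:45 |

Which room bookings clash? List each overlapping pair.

Sorted by start: J12, J13, J14, J15, J16, J17, J19, J18.
J13 starts after J12 ends — done with J12.
J14 starts before J13 ends → J13 and J14 overlap.
J15 starts after J13 ends — done with J13.
J15 starts after J14 ends — done with J14.
J16 starts before J15 ends → J15 and J16 overlap.
J17 starts after J15 ends — done with J15.
J17 starts after J16 ends — done with J16.
J19 starts after J17 ends — done with J17.
J18 starts before J19 ends → J19 and J18 overlap.

J13 & J14, J15 & J16, J18 & J19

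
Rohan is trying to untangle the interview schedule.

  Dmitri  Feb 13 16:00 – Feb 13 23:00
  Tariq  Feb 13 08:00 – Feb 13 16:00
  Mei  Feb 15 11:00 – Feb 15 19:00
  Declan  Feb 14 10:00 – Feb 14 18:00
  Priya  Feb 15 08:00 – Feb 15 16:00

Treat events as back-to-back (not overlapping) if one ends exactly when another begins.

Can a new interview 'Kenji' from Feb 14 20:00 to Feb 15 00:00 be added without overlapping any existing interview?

Yes — the slot is free

Tariq: ends Feb 13 16:00 at or before Kenji starts Feb 14 20:00 → clear.
Dmitri: ends Feb 13 23:00 at or before Kenji starts Feb 14 20:00 → clear.
Declan: ends Feb 14 18:00 at or before Kenji starts Feb 14 20:00 → clear.
Priya: starts Feb 15 08:00 at or after Kenji ends Feb 15 00:00 → clear.
Mei: starts Feb 15 11:00 at or after Kenji ends Feb 15 00:00 → clear.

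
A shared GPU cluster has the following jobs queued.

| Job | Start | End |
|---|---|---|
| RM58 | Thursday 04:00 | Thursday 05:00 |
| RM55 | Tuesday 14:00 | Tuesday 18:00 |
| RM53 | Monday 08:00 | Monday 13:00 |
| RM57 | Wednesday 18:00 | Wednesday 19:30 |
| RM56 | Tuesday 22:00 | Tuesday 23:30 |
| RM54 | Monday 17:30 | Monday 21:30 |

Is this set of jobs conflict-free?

Yes

Check each pair: they overlap iff neither finishes before the other starts.
Sorted by start: RM53, RM54, RM55, RM56, RM57, RM58.
RM54 starts after RM53 ends — done with RM53.
RM55 starts after RM54 ends — done with RM54.
RM56 starts after RM55 ends — done with RM55.
RM57 starts after RM56 ends — done with RM56.
RM58 starts after RM57 ends.
Every pair is clear; the schedule has no overlaps.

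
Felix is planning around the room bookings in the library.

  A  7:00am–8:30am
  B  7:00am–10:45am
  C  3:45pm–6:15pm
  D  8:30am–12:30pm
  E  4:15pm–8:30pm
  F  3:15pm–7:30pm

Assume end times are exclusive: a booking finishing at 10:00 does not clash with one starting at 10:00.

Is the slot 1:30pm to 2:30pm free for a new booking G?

A: ends 8:30am at or before G starts 1:30pm → clear.
B: ends 10:45am at or before G starts 1:30pm → clear.
D: ends 12:30pm at or before G starts 1:30pm → clear.
F: starts 3:15pm at or after G ends 2:30pm → clear.
C: starts 3:45pm at or after G ends 2:30pm → clear.
E: starts 4:15pm at or after G ends 2:30pm → clear.

Yes — the slot is free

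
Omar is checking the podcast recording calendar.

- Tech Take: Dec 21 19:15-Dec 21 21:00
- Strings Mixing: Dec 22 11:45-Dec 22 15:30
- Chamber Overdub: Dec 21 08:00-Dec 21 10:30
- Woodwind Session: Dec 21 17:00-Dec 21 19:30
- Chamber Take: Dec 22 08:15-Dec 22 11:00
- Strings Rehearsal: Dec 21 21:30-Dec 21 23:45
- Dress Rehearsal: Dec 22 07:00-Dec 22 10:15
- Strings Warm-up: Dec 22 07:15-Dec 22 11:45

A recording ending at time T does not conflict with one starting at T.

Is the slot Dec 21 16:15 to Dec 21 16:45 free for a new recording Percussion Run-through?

Yes — the slot is free

Chamber Overdub: ends Dec 21 10:30 at or before Percussion Run-through starts Dec 21 16:15 → clear.
Woodwind Session: starts Dec 21 17:00 at or after Percussion Run-through ends Dec 21 16:45 → clear.
Tech Take: starts Dec 21 19:15 at or after Percussion Run-through ends Dec 21 16:45 → clear.
Strings Rehearsal: starts Dec 21 21:30 at or after Percussion Run-through ends Dec 21 16:45 → clear.
Dress Rehearsal: starts Dec 22 07:00 at or after Percussion Run-through ends Dec 21 16:45 → clear.
Strings Warm-up: starts Dec 22 07:15 at or after Percussion Run-through ends Dec 21 16:45 → clear.
Chamber Take: starts Dec 22 08:15 at or after Percussion Run-through ends Dec 21 16:45 → clear.
Strings Mixing: starts Dec 22 11:45 at or after Percussion Run-through ends Dec 21 16:45 → clear.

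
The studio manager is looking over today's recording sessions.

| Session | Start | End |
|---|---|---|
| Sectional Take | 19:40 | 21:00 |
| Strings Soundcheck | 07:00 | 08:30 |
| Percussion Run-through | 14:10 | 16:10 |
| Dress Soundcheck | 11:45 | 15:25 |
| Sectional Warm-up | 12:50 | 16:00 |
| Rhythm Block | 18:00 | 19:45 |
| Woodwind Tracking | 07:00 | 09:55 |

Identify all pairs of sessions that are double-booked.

Sorted by start: Strings Soundcheck, Woodwind Tracking, Dress Soundcheck, Sectional Warm-up, Percussion Run-through, Rhythm Block, Sectional Take.
Woodwind Tracking starts before Strings Soundcheck ends → Strings Soundcheck and Woodwind Tracking overlap.
Dress Soundcheck starts after Strings Soundcheck ends — done with Strings Soundcheck.
Dress Soundcheck starts after Woodwind Tracking ends — done with Woodwind Tracking.
Sectional Warm-up starts before Dress Soundcheck ends → Dress Soundcheck and Sectional Warm-up overlap.
Percussion Run-through starts before Dress Soundcheck ends → Dress Soundcheck and Percussion Run-through overlap.
Rhythm Block starts after Dress Soundcheck ends — done with Dress Soundcheck.
Percussion Run-through starts before Sectional Warm-up ends → Sectional Warm-up and Percussion Run-through overlap.
Rhythm Block starts after Sectional Warm-up ends — done with Sectional Warm-up.
Rhythm Block starts after Percussion Run-through ends — done with Percussion Run-through.
Sectional Take starts before Rhythm Block ends → Rhythm Block and Sectional Take overlap.

Dress Soundcheck & Percussion Run-through, Dress Soundcheck & Sectional Warm-up, Percussion Run-through & Sectional Warm-up, Rhythm Block & Sectional Take, Strings Soundcheck & Woodwind Tracking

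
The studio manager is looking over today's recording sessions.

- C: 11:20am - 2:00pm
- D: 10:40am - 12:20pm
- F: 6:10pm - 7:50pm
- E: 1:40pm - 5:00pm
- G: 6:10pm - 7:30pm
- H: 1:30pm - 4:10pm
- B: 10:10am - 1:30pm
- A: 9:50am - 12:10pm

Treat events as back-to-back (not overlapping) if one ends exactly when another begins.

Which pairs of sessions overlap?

Check each pair: they overlap iff neither finishes before the other starts.
Sorted by start: A, B, D, C, H, E, F, G.
B starts before A ends → A and B overlap.
D starts before A ends → A and D overlap.
C starts before A ends → A and C overlap.
H starts after A ends — done with A.
D starts before B ends → B and D overlap.
C starts before B ends → B and C overlap.
H starts exactly when B ends (back-to-back, no overlap) — done with B.
C starts before D ends → D and C overlap.
H starts after D ends — done with D.
H starts before C ends → C and H overlap.
E starts before C ends → C and E overlap.
F starts after C ends — done with C.
E starts before H ends → H and E overlap.
F starts after H ends — done with H.
F starts after E ends — done with E.
G starts before F ends → F and G overlap.

A & B, A & C, A & D, B & C, B & D, C & D, C & E, C & H, E & H, F & G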